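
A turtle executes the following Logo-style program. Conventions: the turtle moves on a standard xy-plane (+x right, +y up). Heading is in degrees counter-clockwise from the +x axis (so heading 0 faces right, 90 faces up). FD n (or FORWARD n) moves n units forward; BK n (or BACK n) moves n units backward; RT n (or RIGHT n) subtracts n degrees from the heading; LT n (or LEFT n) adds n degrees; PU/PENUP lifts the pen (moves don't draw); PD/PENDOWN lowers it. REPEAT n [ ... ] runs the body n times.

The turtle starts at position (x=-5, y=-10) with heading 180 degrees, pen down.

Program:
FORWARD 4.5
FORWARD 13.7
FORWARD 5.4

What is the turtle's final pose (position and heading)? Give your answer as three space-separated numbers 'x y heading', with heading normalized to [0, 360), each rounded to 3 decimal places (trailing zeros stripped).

Executing turtle program step by step:
Start: pos=(-5,-10), heading=180, pen down
FD 4.5: (-5,-10) -> (-9.5,-10) [heading=180, draw]
FD 13.7: (-9.5,-10) -> (-23.2,-10) [heading=180, draw]
FD 5.4: (-23.2,-10) -> (-28.6,-10) [heading=180, draw]
Final: pos=(-28.6,-10), heading=180, 3 segment(s) drawn

Answer: -28.6 -10 180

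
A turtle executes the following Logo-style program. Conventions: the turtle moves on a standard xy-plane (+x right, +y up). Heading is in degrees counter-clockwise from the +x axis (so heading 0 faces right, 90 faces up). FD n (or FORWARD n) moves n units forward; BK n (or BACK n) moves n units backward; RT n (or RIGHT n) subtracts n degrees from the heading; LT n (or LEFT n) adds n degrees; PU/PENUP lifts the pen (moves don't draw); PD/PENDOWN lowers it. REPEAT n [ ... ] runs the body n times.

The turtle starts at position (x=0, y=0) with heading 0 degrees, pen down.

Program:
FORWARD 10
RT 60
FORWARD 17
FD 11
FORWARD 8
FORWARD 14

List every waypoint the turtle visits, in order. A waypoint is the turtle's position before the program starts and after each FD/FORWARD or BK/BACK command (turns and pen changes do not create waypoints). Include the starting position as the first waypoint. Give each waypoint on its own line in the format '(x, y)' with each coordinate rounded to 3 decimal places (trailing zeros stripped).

Answer: (0, 0)
(10, 0)
(18.5, -14.722)
(24, -24.249)
(28, -31.177)
(35, -43.301)

Derivation:
Executing turtle program step by step:
Start: pos=(0,0), heading=0, pen down
FD 10: (0,0) -> (10,0) [heading=0, draw]
RT 60: heading 0 -> 300
FD 17: (10,0) -> (18.5,-14.722) [heading=300, draw]
FD 11: (18.5,-14.722) -> (24,-24.249) [heading=300, draw]
FD 8: (24,-24.249) -> (28,-31.177) [heading=300, draw]
FD 14: (28,-31.177) -> (35,-43.301) [heading=300, draw]
Final: pos=(35,-43.301), heading=300, 5 segment(s) drawn
Waypoints (6 total):
(0, 0)
(10, 0)
(18.5, -14.722)
(24, -24.249)
(28, -31.177)
(35, -43.301)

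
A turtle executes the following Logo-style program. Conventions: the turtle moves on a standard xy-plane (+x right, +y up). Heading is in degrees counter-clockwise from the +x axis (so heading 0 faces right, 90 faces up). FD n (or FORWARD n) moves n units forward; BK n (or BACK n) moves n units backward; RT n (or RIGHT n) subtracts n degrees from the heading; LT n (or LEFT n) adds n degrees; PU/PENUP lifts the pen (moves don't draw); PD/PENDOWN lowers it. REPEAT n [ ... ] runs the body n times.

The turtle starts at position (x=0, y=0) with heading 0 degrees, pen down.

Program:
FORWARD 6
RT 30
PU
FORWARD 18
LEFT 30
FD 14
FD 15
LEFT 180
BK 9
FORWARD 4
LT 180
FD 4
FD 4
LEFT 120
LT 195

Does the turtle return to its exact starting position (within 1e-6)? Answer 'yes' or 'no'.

Answer: no

Derivation:
Executing turtle program step by step:
Start: pos=(0,0), heading=0, pen down
FD 6: (0,0) -> (6,0) [heading=0, draw]
RT 30: heading 0 -> 330
PU: pen up
FD 18: (6,0) -> (21.588,-9) [heading=330, move]
LT 30: heading 330 -> 0
FD 14: (21.588,-9) -> (35.588,-9) [heading=0, move]
FD 15: (35.588,-9) -> (50.588,-9) [heading=0, move]
LT 180: heading 0 -> 180
BK 9: (50.588,-9) -> (59.588,-9) [heading=180, move]
FD 4: (59.588,-9) -> (55.588,-9) [heading=180, move]
LT 180: heading 180 -> 0
FD 4: (55.588,-9) -> (59.588,-9) [heading=0, move]
FD 4: (59.588,-9) -> (63.588,-9) [heading=0, move]
LT 120: heading 0 -> 120
LT 195: heading 120 -> 315
Final: pos=(63.588,-9), heading=315, 1 segment(s) drawn

Start position: (0, 0)
Final position: (63.588, -9)
Distance = 64.222; >= 1e-6 -> NOT closed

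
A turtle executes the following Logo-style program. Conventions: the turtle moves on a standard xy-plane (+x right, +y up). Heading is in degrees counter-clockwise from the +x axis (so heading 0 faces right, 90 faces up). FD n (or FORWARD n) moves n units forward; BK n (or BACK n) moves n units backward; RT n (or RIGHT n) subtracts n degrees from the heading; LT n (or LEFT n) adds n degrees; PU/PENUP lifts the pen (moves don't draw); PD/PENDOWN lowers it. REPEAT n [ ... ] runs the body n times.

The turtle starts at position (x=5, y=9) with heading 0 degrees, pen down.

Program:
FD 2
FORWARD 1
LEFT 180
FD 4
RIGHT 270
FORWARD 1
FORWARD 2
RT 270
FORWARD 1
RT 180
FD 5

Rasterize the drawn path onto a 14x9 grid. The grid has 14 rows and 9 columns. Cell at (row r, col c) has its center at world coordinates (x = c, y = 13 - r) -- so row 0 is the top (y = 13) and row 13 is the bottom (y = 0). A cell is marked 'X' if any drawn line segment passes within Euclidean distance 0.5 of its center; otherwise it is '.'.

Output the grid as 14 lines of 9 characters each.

Answer: .........
.........
.........
.........
....XXXXX
....X....
....X....
XXXXXX...
.........
.........
.........
.........
.........
.........

Derivation:
Segment 0: (5,9) -> (7,9)
Segment 1: (7,9) -> (8,9)
Segment 2: (8,9) -> (4,9)
Segment 3: (4,9) -> (4,8)
Segment 4: (4,8) -> (4,6)
Segment 5: (4,6) -> (5,6)
Segment 6: (5,6) -> (0,6)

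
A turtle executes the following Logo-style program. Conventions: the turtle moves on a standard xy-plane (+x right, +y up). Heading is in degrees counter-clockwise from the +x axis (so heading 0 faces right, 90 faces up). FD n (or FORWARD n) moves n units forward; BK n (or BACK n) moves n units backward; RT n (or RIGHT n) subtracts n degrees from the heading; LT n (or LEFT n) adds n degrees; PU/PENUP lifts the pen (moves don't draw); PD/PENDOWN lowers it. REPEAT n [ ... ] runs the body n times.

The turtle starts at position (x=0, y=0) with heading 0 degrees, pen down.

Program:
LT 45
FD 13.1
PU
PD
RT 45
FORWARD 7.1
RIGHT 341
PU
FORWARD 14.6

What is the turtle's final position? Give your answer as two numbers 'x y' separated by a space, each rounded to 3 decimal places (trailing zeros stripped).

Answer: 30.168 14.016

Derivation:
Executing turtle program step by step:
Start: pos=(0,0), heading=0, pen down
LT 45: heading 0 -> 45
FD 13.1: (0,0) -> (9.263,9.263) [heading=45, draw]
PU: pen up
PD: pen down
RT 45: heading 45 -> 0
FD 7.1: (9.263,9.263) -> (16.363,9.263) [heading=0, draw]
RT 341: heading 0 -> 19
PU: pen up
FD 14.6: (16.363,9.263) -> (30.168,14.016) [heading=19, move]
Final: pos=(30.168,14.016), heading=19, 2 segment(s) drawn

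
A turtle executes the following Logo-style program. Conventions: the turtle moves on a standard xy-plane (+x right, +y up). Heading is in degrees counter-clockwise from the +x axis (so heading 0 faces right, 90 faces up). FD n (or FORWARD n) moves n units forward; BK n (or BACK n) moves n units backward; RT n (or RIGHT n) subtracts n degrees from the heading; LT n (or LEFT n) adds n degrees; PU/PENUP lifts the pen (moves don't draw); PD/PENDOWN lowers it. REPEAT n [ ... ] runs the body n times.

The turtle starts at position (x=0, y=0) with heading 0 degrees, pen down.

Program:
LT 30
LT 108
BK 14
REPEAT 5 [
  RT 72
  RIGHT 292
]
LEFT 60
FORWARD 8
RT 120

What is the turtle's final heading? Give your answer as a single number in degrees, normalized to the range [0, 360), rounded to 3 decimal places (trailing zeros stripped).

Answer: 58

Derivation:
Executing turtle program step by step:
Start: pos=(0,0), heading=0, pen down
LT 30: heading 0 -> 30
LT 108: heading 30 -> 138
BK 14: (0,0) -> (10.404,-9.368) [heading=138, draw]
REPEAT 5 [
  -- iteration 1/5 --
  RT 72: heading 138 -> 66
  RT 292: heading 66 -> 134
  -- iteration 2/5 --
  RT 72: heading 134 -> 62
  RT 292: heading 62 -> 130
  -- iteration 3/5 --
  RT 72: heading 130 -> 58
  RT 292: heading 58 -> 126
  -- iteration 4/5 --
  RT 72: heading 126 -> 54
  RT 292: heading 54 -> 122
  -- iteration 5/5 --
  RT 72: heading 122 -> 50
  RT 292: heading 50 -> 118
]
LT 60: heading 118 -> 178
FD 8: (10.404,-9.368) -> (2.409,-9.089) [heading=178, draw]
RT 120: heading 178 -> 58
Final: pos=(2.409,-9.089), heading=58, 2 segment(s) drawn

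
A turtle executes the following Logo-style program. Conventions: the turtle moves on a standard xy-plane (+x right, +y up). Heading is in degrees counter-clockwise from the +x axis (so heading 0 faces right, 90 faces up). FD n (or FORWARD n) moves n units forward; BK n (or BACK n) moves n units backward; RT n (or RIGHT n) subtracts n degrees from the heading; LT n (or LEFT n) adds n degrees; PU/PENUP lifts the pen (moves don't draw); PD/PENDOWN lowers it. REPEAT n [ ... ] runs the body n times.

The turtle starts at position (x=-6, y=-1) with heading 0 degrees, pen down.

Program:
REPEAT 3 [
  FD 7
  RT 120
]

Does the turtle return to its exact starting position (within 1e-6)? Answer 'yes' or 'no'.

Executing turtle program step by step:
Start: pos=(-6,-1), heading=0, pen down
REPEAT 3 [
  -- iteration 1/3 --
  FD 7: (-6,-1) -> (1,-1) [heading=0, draw]
  RT 120: heading 0 -> 240
  -- iteration 2/3 --
  FD 7: (1,-1) -> (-2.5,-7.062) [heading=240, draw]
  RT 120: heading 240 -> 120
  -- iteration 3/3 --
  FD 7: (-2.5,-7.062) -> (-6,-1) [heading=120, draw]
  RT 120: heading 120 -> 0
]
Final: pos=(-6,-1), heading=0, 3 segment(s) drawn

Start position: (-6, -1)
Final position: (-6, -1)
Distance = 0; < 1e-6 -> CLOSED

Answer: yes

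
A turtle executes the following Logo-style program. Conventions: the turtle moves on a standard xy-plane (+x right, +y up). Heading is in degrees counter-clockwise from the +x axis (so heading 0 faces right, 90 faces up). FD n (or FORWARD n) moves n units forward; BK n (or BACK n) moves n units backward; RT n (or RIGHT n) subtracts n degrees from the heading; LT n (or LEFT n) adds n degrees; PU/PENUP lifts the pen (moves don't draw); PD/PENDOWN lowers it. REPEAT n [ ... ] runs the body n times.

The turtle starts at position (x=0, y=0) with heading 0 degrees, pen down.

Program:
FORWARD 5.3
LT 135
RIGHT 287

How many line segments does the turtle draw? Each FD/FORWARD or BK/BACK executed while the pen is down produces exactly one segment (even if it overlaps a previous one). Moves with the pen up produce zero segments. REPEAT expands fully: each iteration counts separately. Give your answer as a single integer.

Answer: 1

Derivation:
Executing turtle program step by step:
Start: pos=(0,0), heading=0, pen down
FD 5.3: (0,0) -> (5.3,0) [heading=0, draw]
LT 135: heading 0 -> 135
RT 287: heading 135 -> 208
Final: pos=(5.3,0), heading=208, 1 segment(s) drawn
Segments drawn: 1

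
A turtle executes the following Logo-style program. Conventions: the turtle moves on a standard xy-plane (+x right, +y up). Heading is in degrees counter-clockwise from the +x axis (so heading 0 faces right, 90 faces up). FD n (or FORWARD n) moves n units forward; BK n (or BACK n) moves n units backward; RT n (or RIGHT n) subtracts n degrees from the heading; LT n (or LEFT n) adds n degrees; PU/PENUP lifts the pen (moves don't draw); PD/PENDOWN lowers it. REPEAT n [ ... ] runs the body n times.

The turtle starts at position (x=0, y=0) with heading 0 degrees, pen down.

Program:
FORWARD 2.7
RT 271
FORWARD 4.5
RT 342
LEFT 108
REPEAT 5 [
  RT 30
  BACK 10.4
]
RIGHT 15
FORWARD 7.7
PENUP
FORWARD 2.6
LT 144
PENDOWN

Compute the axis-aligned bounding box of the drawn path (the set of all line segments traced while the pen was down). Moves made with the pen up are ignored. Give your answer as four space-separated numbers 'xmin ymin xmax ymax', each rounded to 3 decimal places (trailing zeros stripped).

Executing turtle program step by step:
Start: pos=(0,0), heading=0, pen down
FD 2.7: (0,0) -> (2.7,0) [heading=0, draw]
RT 271: heading 0 -> 89
FD 4.5: (2.7,0) -> (2.779,4.499) [heading=89, draw]
RT 342: heading 89 -> 107
LT 108: heading 107 -> 215
REPEAT 5 [
  -- iteration 1/5 --
  RT 30: heading 215 -> 185
  BK 10.4: (2.779,4.499) -> (13.139,5.406) [heading=185, draw]
  -- iteration 2/5 --
  RT 30: heading 185 -> 155
  BK 10.4: (13.139,5.406) -> (22.565,1.011) [heading=155, draw]
  -- iteration 3/5 --
  RT 30: heading 155 -> 125
  BK 10.4: (22.565,1.011) -> (28.53,-7.509) [heading=125, draw]
  -- iteration 4/5 --
  RT 30: heading 125 -> 95
  BK 10.4: (28.53,-7.509) -> (29.436,-17.869) [heading=95, draw]
  -- iteration 5/5 --
  RT 30: heading 95 -> 65
  BK 10.4: (29.436,-17.869) -> (25.041,-27.295) [heading=65, draw]
]
RT 15: heading 65 -> 50
FD 7.7: (25.041,-27.295) -> (29.99,-21.396) [heading=50, draw]
PU: pen up
FD 2.6: (29.99,-21.396) -> (31.662,-19.404) [heading=50, move]
LT 144: heading 50 -> 194
PD: pen down
Final: pos=(31.662,-19.404), heading=194, 8 segment(s) drawn

Segment endpoints: x in {0, 2.7, 2.779, 13.139, 22.565, 25.041, 28.53, 29.436, 29.99}, y in {-27.295, -21.396, -17.869, -7.509, 0, 1.011, 4.499, 5.406}
xmin=0, ymin=-27.295, xmax=29.99, ymax=5.406

Answer: 0 -27.295 29.99 5.406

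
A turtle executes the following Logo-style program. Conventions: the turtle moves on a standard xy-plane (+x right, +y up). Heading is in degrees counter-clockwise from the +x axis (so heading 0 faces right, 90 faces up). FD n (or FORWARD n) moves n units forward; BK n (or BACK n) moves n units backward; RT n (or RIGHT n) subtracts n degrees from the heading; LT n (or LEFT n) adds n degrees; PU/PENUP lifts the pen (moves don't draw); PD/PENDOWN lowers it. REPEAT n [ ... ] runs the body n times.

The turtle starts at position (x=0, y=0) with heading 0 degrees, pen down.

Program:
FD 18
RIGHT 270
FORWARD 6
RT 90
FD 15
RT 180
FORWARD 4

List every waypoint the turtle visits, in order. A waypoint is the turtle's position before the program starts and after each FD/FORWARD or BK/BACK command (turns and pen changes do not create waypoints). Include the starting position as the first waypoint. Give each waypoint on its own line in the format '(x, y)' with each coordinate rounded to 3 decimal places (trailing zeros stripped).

Executing turtle program step by step:
Start: pos=(0,0), heading=0, pen down
FD 18: (0,0) -> (18,0) [heading=0, draw]
RT 270: heading 0 -> 90
FD 6: (18,0) -> (18,6) [heading=90, draw]
RT 90: heading 90 -> 0
FD 15: (18,6) -> (33,6) [heading=0, draw]
RT 180: heading 0 -> 180
FD 4: (33,6) -> (29,6) [heading=180, draw]
Final: pos=(29,6), heading=180, 4 segment(s) drawn
Waypoints (5 total):
(0, 0)
(18, 0)
(18, 6)
(33, 6)
(29, 6)

Answer: (0, 0)
(18, 0)
(18, 6)
(33, 6)
(29, 6)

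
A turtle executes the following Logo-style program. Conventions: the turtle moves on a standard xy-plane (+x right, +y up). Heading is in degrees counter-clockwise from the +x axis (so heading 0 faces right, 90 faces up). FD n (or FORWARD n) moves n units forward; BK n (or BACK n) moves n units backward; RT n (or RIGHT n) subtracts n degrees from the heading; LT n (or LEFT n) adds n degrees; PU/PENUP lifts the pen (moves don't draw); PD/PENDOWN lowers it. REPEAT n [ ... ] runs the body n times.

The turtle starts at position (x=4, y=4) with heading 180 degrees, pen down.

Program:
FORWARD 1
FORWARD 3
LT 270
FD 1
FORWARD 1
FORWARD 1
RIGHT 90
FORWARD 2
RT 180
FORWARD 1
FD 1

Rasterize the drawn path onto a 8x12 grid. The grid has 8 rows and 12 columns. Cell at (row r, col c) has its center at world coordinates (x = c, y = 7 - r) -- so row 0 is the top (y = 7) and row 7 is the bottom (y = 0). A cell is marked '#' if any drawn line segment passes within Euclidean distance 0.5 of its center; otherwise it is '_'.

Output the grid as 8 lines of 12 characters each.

Answer: ###_________
#___________
#___________
#####_______
____________
____________
____________
____________

Derivation:
Segment 0: (4,4) -> (3,4)
Segment 1: (3,4) -> (0,4)
Segment 2: (0,4) -> (0,5)
Segment 3: (0,5) -> (0,6)
Segment 4: (0,6) -> (0,7)
Segment 5: (0,7) -> (2,7)
Segment 6: (2,7) -> (1,7)
Segment 7: (1,7) -> (0,7)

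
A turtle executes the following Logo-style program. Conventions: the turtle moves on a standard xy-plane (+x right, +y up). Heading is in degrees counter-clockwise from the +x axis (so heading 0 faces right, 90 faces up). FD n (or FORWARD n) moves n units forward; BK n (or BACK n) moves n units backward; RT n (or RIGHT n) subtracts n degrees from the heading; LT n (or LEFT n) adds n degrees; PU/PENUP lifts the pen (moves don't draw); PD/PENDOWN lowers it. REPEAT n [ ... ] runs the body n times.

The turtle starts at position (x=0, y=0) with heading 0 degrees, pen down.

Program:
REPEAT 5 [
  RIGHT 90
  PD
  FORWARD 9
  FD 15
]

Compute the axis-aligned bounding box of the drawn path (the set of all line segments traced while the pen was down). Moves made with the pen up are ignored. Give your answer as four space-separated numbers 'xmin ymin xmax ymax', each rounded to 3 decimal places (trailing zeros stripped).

Executing turtle program step by step:
Start: pos=(0,0), heading=0, pen down
REPEAT 5 [
  -- iteration 1/5 --
  RT 90: heading 0 -> 270
  PD: pen down
  FD 9: (0,0) -> (0,-9) [heading=270, draw]
  FD 15: (0,-9) -> (0,-24) [heading=270, draw]
  -- iteration 2/5 --
  RT 90: heading 270 -> 180
  PD: pen down
  FD 9: (0,-24) -> (-9,-24) [heading=180, draw]
  FD 15: (-9,-24) -> (-24,-24) [heading=180, draw]
  -- iteration 3/5 --
  RT 90: heading 180 -> 90
  PD: pen down
  FD 9: (-24,-24) -> (-24,-15) [heading=90, draw]
  FD 15: (-24,-15) -> (-24,0) [heading=90, draw]
  -- iteration 4/5 --
  RT 90: heading 90 -> 0
  PD: pen down
  FD 9: (-24,0) -> (-15,0) [heading=0, draw]
  FD 15: (-15,0) -> (0,0) [heading=0, draw]
  -- iteration 5/5 --
  RT 90: heading 0 -> 270
  PD: pen down
  FD 9: (0,0) -> (0,-9) [heading=270, draw]
  FD 15: (0,-9) -> (0,-24) [heading=270, draw]
]
Final: pos=(0,-24), heading=270, 10 segment(s) drawn

Segment endpoints: x in {-24, -24, -15, -9, 0, 0, 0, 0, 0, 0}, y in {-24, -24, -15, -9, -9, 0, 0, 0, 0}
xmin=-24, ymin=-24, xmax=0, ymax=0

Answer: -24 -24 0 0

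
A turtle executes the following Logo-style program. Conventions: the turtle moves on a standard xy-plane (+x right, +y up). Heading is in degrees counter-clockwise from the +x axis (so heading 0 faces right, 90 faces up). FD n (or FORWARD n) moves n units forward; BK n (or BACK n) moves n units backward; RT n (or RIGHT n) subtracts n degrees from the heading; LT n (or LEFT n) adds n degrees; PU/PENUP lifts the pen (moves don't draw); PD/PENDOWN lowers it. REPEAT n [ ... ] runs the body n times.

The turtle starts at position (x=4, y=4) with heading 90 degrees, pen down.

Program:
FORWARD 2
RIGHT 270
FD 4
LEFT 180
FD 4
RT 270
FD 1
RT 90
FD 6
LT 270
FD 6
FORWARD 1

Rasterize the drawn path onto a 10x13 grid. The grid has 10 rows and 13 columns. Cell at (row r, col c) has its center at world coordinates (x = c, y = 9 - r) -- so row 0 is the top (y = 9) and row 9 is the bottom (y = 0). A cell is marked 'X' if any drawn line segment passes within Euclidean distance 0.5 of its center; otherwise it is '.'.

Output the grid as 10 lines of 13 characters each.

Segment 0: (4,4) -> (4,6)
Segment 1: (4,6) -> (0,6)
Segment 2: (0,6) -> (4,6)
Segment 3: (4,6) -> (4,7)
Segment 4: (4,7) -> (10,7)
Segment 5: (10,7) -> (10,1)
Segment 6: (10,1) -> (10,0)

Answer: .............
.............
....XXXXXXX..
XXXXX.....X..
....X.....X..
....X.....X..
..........X..
..........X..
..........X..
..........X..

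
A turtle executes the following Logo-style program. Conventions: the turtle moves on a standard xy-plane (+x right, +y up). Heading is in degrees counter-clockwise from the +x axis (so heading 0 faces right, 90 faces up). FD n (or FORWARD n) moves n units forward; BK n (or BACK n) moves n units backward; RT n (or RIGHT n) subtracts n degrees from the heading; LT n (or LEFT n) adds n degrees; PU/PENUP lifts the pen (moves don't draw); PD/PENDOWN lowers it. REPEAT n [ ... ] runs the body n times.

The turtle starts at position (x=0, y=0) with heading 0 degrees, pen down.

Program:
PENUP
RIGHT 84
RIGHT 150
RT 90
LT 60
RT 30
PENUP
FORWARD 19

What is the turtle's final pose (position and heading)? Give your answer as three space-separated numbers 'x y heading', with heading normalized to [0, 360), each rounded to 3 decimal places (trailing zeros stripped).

Answer: 7.728 17.357 66

Derivation:
Executing turtle program step by step:
Start: pos=(0,0), heading=0, pen down
PU: pen up
RT 84: heading 0 -> 276
RT 150: heading 276 -> 126
RT 90: heading 126 -> 36
LT 60: heading 36 -> 96
RT 30: heading 96 -> 66
PU: pen up
FD 19: (0,0) -> (7.728,17.357) [heading=66, move]
Final: pos=(7.728,17.357), heading=66, 0 segment(s) drawn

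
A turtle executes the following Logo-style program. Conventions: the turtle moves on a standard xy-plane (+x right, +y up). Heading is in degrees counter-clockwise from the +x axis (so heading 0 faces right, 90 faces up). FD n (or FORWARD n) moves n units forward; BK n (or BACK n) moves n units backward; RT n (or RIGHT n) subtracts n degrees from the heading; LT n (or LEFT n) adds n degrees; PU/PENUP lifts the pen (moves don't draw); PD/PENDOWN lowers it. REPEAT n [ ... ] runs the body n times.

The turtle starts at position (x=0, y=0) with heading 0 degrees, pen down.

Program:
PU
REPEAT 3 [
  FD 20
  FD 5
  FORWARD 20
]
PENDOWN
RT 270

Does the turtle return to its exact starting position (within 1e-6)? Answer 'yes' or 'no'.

Executing turtle program step by step:
Start: pos=(0,0), heading=0, pen down
PU: pen up
REPEAT 3 [
  -- iteration 1/3 --
  FD 20: (0,0) -> (20,0) [heading=0, move]
  FD 5: (20,0) -> (25,0) [heading=0, move]
  FD 20: (25,0) -> (45,0) [heading=0, move]
  -- iteration 2/3 --
  FD 20: (45,0) -> (65,0) [heading=0, move]
  FD 5: (65,0) -> (70,0) [heading=0, move]
  FD 20: (70,0) -> (90,0) [heading=0, move]
  -- iteration 3/3 --
  FD 20: (90,0) -> (110,0) [heading=0, move]
  FD 5: (110,0) -> (115,0) [heading=0, move]
  FD 20: (115,0) -> (135,0) [heading=0, move]
]
PD: pen down
RT 270: heading 0 -> 90
Final: pos=(135,0), heading=90, 0 segment(s) drawn

Start position: (0, 0)
Final position: (135, 0)
Distance = 135; >= 1e-6 -> NOT closed

Answer: no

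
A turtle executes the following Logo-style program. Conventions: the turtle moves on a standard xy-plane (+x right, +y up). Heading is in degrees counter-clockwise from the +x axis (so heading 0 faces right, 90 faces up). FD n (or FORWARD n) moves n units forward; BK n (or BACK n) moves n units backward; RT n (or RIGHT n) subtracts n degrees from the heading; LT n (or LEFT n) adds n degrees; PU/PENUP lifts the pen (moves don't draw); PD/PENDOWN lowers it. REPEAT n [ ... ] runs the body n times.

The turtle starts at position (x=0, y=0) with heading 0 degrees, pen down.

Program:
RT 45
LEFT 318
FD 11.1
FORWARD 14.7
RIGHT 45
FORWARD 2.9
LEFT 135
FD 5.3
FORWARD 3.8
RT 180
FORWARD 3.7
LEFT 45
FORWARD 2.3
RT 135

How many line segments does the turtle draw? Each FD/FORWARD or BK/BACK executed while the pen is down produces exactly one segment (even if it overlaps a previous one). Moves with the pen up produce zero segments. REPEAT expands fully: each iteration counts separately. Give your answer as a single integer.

Answer: 7

Derivation:
Executing turtle program step by step:
Start: pos=(0,0), heading=0, pen down
RT 45: heading 0 -> 315
LT 318: heading 315 -> 273
FD 11.1: (0,0) -> (0.581,-11.085) [heading=273, draw]
FD 14.7: (0.581,-11.085) -> (1.35,-25.765) [heading=273, draw]
RT 45: heading 273 -> 228
FD 2.9: (1.35,-25.765) -> (-0.59,-27.92) [heading=228, draw]
LT 135: heading 228 -> 3
FD 5.3: (-0.59,-27.92) -> (4.703,-27.642) [heading=3, draw]
FD 3.8: (4.703,-27.642) -> (8.497,-27.444) [heading=3, draw]
RT 180: heading 3 -> 183
FD 3.7: (8.497,-27.444) -> (4.802,-27.637) [heading=183, draw]
LT 45: heading 183 -> 228
FD 2.3: (4.802,-27.637) -> (3.263,-29.346) [heading=228, draw]
RT 135: heading 228 -> 93
Final: pos=(3.263,-29.346), heading=93, 7 segment(s) drawn
Segments drawn: 7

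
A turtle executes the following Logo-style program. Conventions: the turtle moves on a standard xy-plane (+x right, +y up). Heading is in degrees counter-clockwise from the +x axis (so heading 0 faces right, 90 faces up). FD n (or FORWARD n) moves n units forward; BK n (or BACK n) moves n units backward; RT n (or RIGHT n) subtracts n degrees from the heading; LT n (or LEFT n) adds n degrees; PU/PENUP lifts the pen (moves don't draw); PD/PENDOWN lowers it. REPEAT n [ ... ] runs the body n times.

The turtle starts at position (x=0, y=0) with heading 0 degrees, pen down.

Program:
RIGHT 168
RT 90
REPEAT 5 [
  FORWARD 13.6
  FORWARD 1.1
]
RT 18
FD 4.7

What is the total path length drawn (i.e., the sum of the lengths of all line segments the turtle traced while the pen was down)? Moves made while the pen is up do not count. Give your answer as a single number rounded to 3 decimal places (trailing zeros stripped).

Executing turtle program step by step:
Start: pos=(0,0), heading=0, pen down
RT 168: heading 0 -> 192
RT 90: heading 192 -> 102
REPEAT 5 [
  -- iteration 1/5 --
  FD 13.6: (0,0) -> (-2.828,13.303) [heading=102, draw]
  FD 1.1: (-2.828,13.303) -> (-3.056,14.379) [heading=102, draw]
  -- iteration 2/5 --
  FD 13.6: (-3.056,14.379) -> (-5.884,27.682) [heading=102, draw]
  FD 1.1: (-5.884,27.682) -> (-6.113,28.758) [heading=102, draw]
  -- iteration 3/5 --
  FD 13.6: (-6.113,28.758) -> (-8.94,42.06) [heading=102, draw]
  FD 1.1: (-8.94,42.06) -> (-9.169,43.136) [heading=102, draw]
  -- iteration 4/5 --
  FD 13.6: (-9.169,43.136) -> (-11.997,56.439) [heading=102, draw]
  FD 1.1: (-11.997,56.439) -> (-12.225,57.515) [heading=102, draw]
  -- iteration 5/5 --
  FD 13.6: (-12.225,57.515) -> (-15.053,70.818) [heading=102, draw]
  FD 1.1: (-15.053,70.818) -> (-15.282,71.894) [heading=102, draw]
]
RT 18: heading 102 -> 84
FD 4.7: (-15.282,71.894) -> (-14.79,76.568) [heading=84, draw]
Final: pos=(-14.79,76.568), heading=84, 11 segment(s) drawn

Segment lengths:
  seg 1: (0,0) -> (-2.828,13.303), length = 13.6
  seg 2: (-2.828,13.303) -> (-3.056,14.379), length = 1.1
  seg 3: (-3.056,14.379) -> (-5.884,27.682), length = 13.6
  seg 4: (-5.884,27.682) -> (-6.113,28.758), length = 1.1
  seg 5: (-6.113,28.758) -> (-8.94,42.06), length = 13.6
  seg 6: (-8.94,42.06) -> (-9.169,43.136), length = 1.1
  seg 7: (-9.169,43.136) -> (-11.997,56.439), length = 13.6
  seg 8: (-11.997,56.439) -> (-12.225,57.515), length = 1.1
  seg 9: (-12.225,57.515) -> (-15.053,70.818), length = 13.6
  seg 10: (-15.053,70.818) -> (-15.282,71.894), length = 1.1
  seg 11: (-15.282,71.894) -> (-14.79,76.568), length = 4.7
Total = 78.2

Answer: 78.2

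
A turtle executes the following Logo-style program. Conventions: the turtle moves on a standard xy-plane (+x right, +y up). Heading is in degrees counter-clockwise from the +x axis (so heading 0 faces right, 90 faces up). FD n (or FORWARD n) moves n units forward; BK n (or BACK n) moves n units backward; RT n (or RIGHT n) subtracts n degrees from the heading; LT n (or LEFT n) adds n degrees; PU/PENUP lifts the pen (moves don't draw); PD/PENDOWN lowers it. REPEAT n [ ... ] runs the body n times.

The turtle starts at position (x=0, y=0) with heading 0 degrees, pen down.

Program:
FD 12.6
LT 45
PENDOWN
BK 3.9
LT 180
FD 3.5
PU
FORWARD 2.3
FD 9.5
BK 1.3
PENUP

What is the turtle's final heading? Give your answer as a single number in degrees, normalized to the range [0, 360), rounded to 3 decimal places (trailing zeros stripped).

Answer: 225

Derivation:
Executing turtle program step by step:
Start: pos=(0,0), heading=0, pen down
FD 12.6: (0,0) -> (12.6,0) [heading=0, draw]
LT 45: heading 0 -> 45
PD: pen down
BK 3.9: (12.6,0) -> (9.842,-2.758) [heading=45, draw]
LT 180: heading 45 -> 225
FD 3.5: (9.842,-2.758) -> (7.367,-5.233) [heading=225, draw]
PU: pen up
FD 2.3: (7.367,-5.233) -> (5.741,-6.859) [heading=225, move]
FD 9.5: (5.741,-6.859) -> (-0.976,-13.576) [heading=225, move]
BK 1.3: (-0.976,-13.576) -> (-0.057,-12.657) [heading=225, move]
PU: pen up
Final: pos=(-0.057,-12.657), heading=225, 3 segment(s) drawn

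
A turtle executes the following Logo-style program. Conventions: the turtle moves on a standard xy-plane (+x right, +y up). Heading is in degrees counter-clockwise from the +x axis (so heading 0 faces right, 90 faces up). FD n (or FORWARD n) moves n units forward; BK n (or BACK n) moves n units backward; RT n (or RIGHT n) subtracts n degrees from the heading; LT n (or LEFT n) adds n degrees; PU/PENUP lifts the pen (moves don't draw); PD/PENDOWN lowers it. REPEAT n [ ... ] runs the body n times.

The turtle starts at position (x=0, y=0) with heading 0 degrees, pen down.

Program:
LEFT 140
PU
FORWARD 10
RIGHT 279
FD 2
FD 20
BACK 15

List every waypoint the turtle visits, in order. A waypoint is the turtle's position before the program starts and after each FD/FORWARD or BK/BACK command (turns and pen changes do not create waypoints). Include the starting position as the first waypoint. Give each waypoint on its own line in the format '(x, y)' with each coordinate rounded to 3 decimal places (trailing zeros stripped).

Answer: (0, 0)
(-7.66, 6.428)
(-9.17, 5.116)
(-24.264, -8.005)
(-12.943, 1.835)

Derivation:
Executing turtle program step by step:
Start: pos=(0,0), heading=0, pen down
LT 140: heading 0 -> 140
PU: pen up
FD 10: (0,0) -> (-7.66,6.428) [heading=140, move]
RT 279: heading 140 -> 221
FD 2: (-7.66,6.428) -> (-9.17,5.116) [heading=221, move]
FD 20: (-9.17,5.116) -> (-24.264,-8.005) [heading=221, move]
BK 15: (-24.264,-8.005) -> (-12.943,1.835) [heading=221, move]
Final: pos=(-12.943,1.835), heading=221, 0 segment(s) drawn
Waypoints (5 total):
(0, 0)
(-7.66, 6.428)
(-9.17, 5.116)
(-24.264, -8.005)
(-12.943, 1.835)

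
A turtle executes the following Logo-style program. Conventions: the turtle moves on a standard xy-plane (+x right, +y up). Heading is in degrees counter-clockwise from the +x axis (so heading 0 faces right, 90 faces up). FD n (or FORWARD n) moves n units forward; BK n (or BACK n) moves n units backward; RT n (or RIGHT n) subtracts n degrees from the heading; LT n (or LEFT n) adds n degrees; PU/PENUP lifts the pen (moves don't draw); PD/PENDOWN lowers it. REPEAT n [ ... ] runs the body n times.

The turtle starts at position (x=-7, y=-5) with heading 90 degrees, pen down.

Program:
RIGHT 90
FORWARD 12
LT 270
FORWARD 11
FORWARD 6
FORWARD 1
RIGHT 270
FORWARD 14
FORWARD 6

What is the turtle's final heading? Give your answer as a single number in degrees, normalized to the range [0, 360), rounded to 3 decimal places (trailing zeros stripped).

Executing turtle program step by step:
Start: pos=(-7,-5), heading=90, pen down
RT 90: heading 90 -> 0
FD 12: (-7,-5) -> (5,-5) [heading=0, draw]
LT 270: heading 0 -> 270
FD 11: (5,-5) -> (5,-16) [heading=270, draw]
FD 6: (5,-16) -> (5,-22) [heading=270, draw]
FD 1: (5,-22) -> (5,-23) [heading=270, draw]
RT 270: heading 270 -> 0
FD 14: (5,-23) -> (19,-23) [heading=0, draw]
FD 6: (19,-23) -> (25,-23) [heading=0, draw]
Final: pos=(25,-23), heading=0, 6 segment(s) drawn

Answer: 0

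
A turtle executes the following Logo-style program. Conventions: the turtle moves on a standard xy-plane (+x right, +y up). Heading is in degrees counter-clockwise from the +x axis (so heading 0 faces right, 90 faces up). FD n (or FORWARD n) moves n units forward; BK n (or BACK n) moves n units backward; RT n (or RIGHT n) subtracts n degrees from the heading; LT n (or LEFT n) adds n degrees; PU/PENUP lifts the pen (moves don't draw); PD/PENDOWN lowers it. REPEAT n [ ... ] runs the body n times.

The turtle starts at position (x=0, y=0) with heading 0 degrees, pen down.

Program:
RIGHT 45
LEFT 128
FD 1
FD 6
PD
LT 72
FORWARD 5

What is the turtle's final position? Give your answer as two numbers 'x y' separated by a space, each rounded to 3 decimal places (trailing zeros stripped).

Executing turtle program step by step:
Start: pos=(0,0), heading=0, pen down
RT 45: heading 0 -> 315
LT 128: heading 315 -> 83
FD 1: (0,0) -> (0.122,0.993) [heading=83, draw]
FD 6: (0.122,0.993) -> (0.853,6.948) [heading=83, draw]
PD: pen down
LT 72: heading 83 -> 155
FD 5: (0.853,6.948) -> (-3.678,9.061) [heading=155, draw]
Final: pos=(-3.678,9.061), heading=155, 3 segment(s) drawn

Answer: -3.678 9.061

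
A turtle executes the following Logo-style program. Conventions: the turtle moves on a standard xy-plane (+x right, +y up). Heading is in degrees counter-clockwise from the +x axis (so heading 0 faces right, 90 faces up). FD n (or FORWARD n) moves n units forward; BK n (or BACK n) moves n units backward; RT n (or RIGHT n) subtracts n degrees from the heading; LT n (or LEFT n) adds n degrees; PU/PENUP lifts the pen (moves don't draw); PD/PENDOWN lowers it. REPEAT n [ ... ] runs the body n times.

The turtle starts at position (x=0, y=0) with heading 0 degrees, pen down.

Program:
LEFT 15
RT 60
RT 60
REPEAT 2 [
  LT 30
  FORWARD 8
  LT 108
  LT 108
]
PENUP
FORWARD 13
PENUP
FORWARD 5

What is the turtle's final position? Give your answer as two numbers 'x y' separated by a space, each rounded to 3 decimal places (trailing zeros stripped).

Answer: 10.207 1.696

Derivation:
Executing turtle program step by step:
Start: pos=(0,0), heading=0, pen down
LT 15: heading 0 -> 15
RT 60: heading 15 -> 315
RT 60: heading 315 -> 255
REPEAT 2 [
  -- iteration 1/2 --
  LT 30: heading 255 -> 285
  FD 8: (0,0) -> (2.071,-7.727) [heading=285, draw]
  LT 108: heading 285 -> 33
  LT 108: heading 33 -> 141
  -- iteration 2/2 --
  LT 30: heading 141 -> 171
  FD 8: (2.071,-7.727) -> (-5.831,-6.476) [heading=171, draw]
  LT 108: heading 171 -> 279
  LT 108: heading 279 -> 27
]
PU: pen up
FD 13: (-5.831,-6.476) -> (5.752,-0.574) [heading=27, move]
PU: pen up
FD 5: (5.752,-0.574) -> (10.207,1.696) [heading=27, move]
Final: pos=(10.207,1.696), heading=27, 2 segment(s) drawn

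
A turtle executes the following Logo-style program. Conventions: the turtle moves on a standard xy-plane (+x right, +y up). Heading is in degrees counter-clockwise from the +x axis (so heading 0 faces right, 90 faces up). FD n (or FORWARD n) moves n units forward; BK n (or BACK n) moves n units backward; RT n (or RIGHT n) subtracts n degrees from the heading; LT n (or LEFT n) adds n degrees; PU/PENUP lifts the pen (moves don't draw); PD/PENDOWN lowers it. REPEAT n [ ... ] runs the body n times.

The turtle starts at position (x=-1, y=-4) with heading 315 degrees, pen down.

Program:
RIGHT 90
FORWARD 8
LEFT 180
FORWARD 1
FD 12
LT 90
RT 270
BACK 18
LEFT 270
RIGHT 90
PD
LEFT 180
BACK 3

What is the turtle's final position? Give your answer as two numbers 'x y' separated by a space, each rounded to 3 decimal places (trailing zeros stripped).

Executing turtle program step by step:
Start: pos=(-1,-4), heading=315, pen down
RT 90: heading 315 -> 225
FD 8: (-1,-4) -> (-6.657,-9.657) [heading=225, draw]
LT 180: heading 225 -> 45
FD 1: (-6.657,-9.657) -> (-5.95,-8.95) [heading=45, draw]
FD 12: (-5.95,-8.95) -> (2.536,-0.464) [heading=45, draw]
LT 90: heading 45 -> 135
RT 270: heading 135 -> 225
BK 18: (2.536,-0.464) -> (15.263,12.263) [heading=225, draw]
LT 270: heading 225 -> 135
RT 90: heading 135 -> 45
PD: pen down
LT 180: heading 45 -> 225
BK 3: (15.263,12.263) -> (17.385,14.385) [heading=225, draw]
Final: pos=(17.385,14.385), heading=225, 5 segment(s) drawn

Answer: 17.385 14.385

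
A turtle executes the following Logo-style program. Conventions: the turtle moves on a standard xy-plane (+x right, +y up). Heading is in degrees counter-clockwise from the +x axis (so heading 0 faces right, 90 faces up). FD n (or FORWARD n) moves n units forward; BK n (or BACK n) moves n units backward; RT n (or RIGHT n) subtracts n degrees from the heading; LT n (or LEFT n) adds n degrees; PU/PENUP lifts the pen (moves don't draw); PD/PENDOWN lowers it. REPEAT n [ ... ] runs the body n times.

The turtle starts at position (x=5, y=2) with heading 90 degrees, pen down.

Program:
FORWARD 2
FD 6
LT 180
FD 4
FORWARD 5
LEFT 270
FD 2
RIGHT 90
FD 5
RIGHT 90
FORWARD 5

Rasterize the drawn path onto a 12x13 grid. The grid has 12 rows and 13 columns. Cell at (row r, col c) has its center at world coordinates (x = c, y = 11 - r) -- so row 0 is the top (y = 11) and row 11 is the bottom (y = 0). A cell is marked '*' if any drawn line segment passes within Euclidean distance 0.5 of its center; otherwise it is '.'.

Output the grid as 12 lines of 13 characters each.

Segment 0: (5,2) -> (5,4)
Segment 1: (5,4) -> (5,10)
Segment 2: (5,10) -> (5,6)
Segment 3: (5,6) -> (5,1)
Segment 4: (5,1) -> (3,1)
Segment 5: (3,1) -> (3,6)
Segment 6: (3,6) -> (8,6)

Answer: .............
.....*.......
.....*.......
.....*.......
.....*.......
...******....
...*.*.......
...*.*.......
...*.*.......
...*.*.......
...***.......
.............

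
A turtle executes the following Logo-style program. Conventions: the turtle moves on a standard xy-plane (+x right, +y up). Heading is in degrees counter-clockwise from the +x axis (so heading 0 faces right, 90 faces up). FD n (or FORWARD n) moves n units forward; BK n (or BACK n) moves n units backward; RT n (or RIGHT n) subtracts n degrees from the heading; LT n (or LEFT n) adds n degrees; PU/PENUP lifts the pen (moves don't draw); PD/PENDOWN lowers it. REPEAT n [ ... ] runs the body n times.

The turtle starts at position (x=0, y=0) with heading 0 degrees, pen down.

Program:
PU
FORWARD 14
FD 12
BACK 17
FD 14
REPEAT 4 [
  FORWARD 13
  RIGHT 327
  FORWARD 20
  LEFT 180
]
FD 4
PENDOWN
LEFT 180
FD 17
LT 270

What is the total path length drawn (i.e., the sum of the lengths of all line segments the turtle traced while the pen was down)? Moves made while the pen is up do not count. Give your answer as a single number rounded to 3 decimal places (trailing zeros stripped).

Answer: 17

Derivation:
Executing turtle program step by step:
Start: pos=(0,0), heading=0, pen down
PU: pen up
FD 14: (0,0) -> (14,0) [heading=0, move]
FD 12: (14,0) -> (26,0) [heading=0, move]
BK 17: (26,0) -> (9,0) [heading=0, move]
FD 14: (9,0) -> (23,0) [heading=0, move]
REPEAT 4 [
  -- iteration 1/4 --
  FD 13: (23,0) -> (36,0) [heading=0, move]
  RT 327: heading 0 -> 33
  FD 20: (36,0) -> (52.773,10.893) [heading=33, move]
  LT 180: heading 33 -> 213
  -- iteration 2/4 --
  FD 13: (52.773,10.893) -> (41.871,3.812) [heading=213, move]
  RT 327: heading 213 -> 246
  FD 20: (41.871,3.812) -> (33.736,-14.458) [heading=246, move]
  LT 180: heading 246 -> 66
  -- iteration 3/4 --
  FD 13: (33.736,-14.458) -> (39.024,-2.582) [heading=66, move]
  RT 327: heading 66 -> 99
  FD 20: (39.024,-2.582) -> (35.895,17.171) [heading=99, move]
  LT 180: heading 99 -> 279
  -- iteration 4/4 --
  FD 13: (35.895,17.171) -> (37.928,4.331) [heading=279, move]
  RT 327: heading 279 -> 312
  FD 20: (37.928,4.331) -> (51.311,-10.531) [heading=312, move]
  LT 180: heading 312 -> 132
]
FD 4: (51.311,-10.531) -> (48.635,-7.559) [heading=132, move]
PD: pen down
LT 180: heading 132 -> 312
FD 17: (48.635,-7.559) -> (60.01,-20.192) [heading=312, draw]
LT 270: heading 312 -> 222
Final: pos=(60.01,-20.192), heading=222, 1 segment(s) drawn

Segment lengths:
  seg 1: (48.635,-7.559) -> (60.01,-20.192), length = 17
Total = 17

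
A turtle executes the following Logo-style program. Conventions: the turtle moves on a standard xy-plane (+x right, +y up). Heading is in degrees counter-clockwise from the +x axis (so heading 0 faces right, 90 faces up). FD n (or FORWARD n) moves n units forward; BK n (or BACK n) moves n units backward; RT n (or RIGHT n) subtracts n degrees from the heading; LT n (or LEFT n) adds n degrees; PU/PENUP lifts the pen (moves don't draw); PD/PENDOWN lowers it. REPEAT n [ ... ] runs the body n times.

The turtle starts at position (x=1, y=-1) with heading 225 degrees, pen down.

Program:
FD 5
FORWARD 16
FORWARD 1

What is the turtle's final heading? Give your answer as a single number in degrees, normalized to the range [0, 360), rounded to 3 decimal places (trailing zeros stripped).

Answer: 225

Derivation:
Executing turtle program step by step:
Start: pos=(1,-1), heading=225, pen down
FD 5: (1,-1) -> (-2.536,-4.536) [heading=225, draw]
FD 16: (-2.536,-4.536) -> (-13.849,-15.849) [heading=225, draw]
FD 1: (-13.849,-15.849) -> (-14.556,-16.556) [heading=225, draw]
Final: pos=(-14.556,-16.556), heading=225, 3 segment(s) drawn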